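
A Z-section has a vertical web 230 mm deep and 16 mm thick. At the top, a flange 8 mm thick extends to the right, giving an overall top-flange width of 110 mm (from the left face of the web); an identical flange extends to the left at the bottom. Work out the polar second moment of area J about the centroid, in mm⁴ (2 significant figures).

Break the section into simple shapes (no overlaps), measuring from the bottom-left corner of the bounding box.
Web: 16 × 230, A = 3 680 mm², y = 115 mm, Ī = 16 222 667 mm⁴.
Top flange (beyond web): 94 × 8, A = 752 mm², y = 226 mm, Ī = 4 011 mm⁴.
Bottom flange (beyond web): 94 × 8, A = 752 mm², y = 4 mm, Ī = 4 011 mm⁴.
Centroid: ȳ = ΣA·y / ΣA = 115 mm.
Transfer each piece to the centroidal x-axis using Ī + A·d² with d = y − 115:
  web: d = 0 mm → contributes +16 222 667 mm⁴
  top flange (beyond web): d = 111 mm → contributes +9 269 403 mm⁴
  bottom flange (beyond web): d = -111 mm → contributes +9 269 403 mm⁴
Total I = 34 761 472 mm⁴.
For the y-axis: x̄ = 102 mm.
Repeating about the centroidal y-axis gives I_y = 5 735 552 mm⁴.
Polar second moment: J = I_x + I_y = 40 497 024 mm⁴.

J ≈ 4.0 × 10⁷ mm⁴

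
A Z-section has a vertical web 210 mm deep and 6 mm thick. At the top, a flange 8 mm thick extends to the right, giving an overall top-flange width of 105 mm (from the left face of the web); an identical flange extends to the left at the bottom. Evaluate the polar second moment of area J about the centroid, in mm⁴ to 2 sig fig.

Treat the section as a set of non-overlapping primitives; coordinates are from the bounding-box lower-left.
Web: 6 × 210, A = 1 260 mm², y = 105 mm, Ī = 4 630 500 mm⁴.
Top flange (beyond web): 99 × 8, A = 792 mm², y = 206 mm, Ī = 4 224 mm⁴.
Bottom flange (beyond web): 99 × 8, A = 792 mm², y = 4 mm, Ī = 4 224 mm⁴.
Centroid: ȳ = ΣA·y / ΣA = 105 mm.
Transfer each piece to the centroidal x-axis using Ī + A·d² with d = y − 105:
  web: d = 0 mm → contributes +4 630 500 mm⁴
  top flange (beyond web): d = 101 mm → contributes +8 083 416 mm⁴
  bottom flange (beyond web): d = -101 mm → contributes +8 083 416 mm⁴
Total I = 20 797 332 mm⁴.
For the y-axis: x̄ = 102 mm.
Repeating about the centroidal y-axis gives I_y = 5 663 412 mm⁴.
Polar second moment: J = I_x + I_y = 26 460 744 mm⁴.

J ≈ 2.6 × 10⁷ mm⁴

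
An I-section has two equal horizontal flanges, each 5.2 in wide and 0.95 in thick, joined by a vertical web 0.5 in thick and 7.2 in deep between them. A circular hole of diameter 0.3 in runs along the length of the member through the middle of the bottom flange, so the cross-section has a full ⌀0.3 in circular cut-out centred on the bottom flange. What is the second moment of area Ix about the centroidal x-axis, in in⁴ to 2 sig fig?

Ix ≈ 180 in⁴

Break the section into simple shapes (no overlaps), measuring from the bottom-left corner of the bounding box.
Bottom flange: 5.2 × 0.95, A = 4.94 in², y = 0.475 in, Ī = 0.3715 in⁴.
Web: 0.5 × 7.2, A = 3.6 in², y = 4.55 in, Ī = 15.55 in⁴.
Top flange: 5.2 × 0.95, A = 4.94 in², y = 8.625 in, Ī = 0.3715 in⁴.
Hole (subtracted): ⌀0.3, A = 0.07069 in², y = 0.475 in, Ī = 0.0003976 in⁴.
Centroid: ȳ = ΣA·y / ΣA = 4.571 in.
Transfer each piece to the centroidal x-axis using Ī + A·d² with d = y − 4.571:
  bottom flange: d = -4.096 in → contributes +83.27 in⁴
  web: d = -0.02148 in → contributes +15.55 in⁴
  top flange: d = 4.054 in → contributes +81.54 in⁴
  hole: d = -4.096 in → contributes −1.187 in⁴
Total I = 179.2 in⁴.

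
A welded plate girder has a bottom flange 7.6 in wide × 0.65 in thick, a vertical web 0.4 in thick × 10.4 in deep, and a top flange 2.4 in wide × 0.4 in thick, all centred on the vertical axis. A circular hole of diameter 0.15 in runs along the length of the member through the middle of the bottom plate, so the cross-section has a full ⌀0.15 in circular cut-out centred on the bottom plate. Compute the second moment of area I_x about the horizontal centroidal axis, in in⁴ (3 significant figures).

I_x ≈ 168 in⁴

Split into non-overlapping primitives; take the origin at the lower-left of the bounding box.
Bottom plate: 7.6 × 0.65, A = 4.94 in², y = 0.325 in, Ī = 0.17393 in⁴.
Web plate: 0.4 × 10.4, A = 4.16 in², y = 5.85 in, Ī = 37.495 in⁴.
Top plate: 2.4 × 0.4, A = 0.96 in², y = 11.25 in, Ī = 0.0128 in⁴.
Hole (subtracted): ⌀0.15, A = 0.017671 in², y = 0.325 in, Ī = 0.00002485 in⁴.
Centroid: ȳ = ΣA·y / ΣA = 3.6581 in.
Transfer each piece to the horizontal centroidal axis using Ī + A·d² with d = y − 3.6581:
  bottom plate: d = -3.3331 in → contributes +55.055 in⁴
  web plate: d = 2.1919 in → contributes +57.482 in⁴
  top plate: d = 7.5919 in → contributes +55.344 in⁴
  hole: d = -3.3331 in → contributes −0.19635 in⁴
Total I = 167.68 in⁴.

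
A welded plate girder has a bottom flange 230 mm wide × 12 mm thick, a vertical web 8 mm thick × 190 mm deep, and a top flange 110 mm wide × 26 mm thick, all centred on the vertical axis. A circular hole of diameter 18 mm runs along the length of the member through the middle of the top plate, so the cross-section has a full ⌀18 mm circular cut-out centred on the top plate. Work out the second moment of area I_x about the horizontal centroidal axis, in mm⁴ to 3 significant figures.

I_x ≈ 6.33 × 10⁷ mm⁴

Split into non-overlapping primitives; take the origin at the lower-left of the bounding box.
Bottom plate: 230 × 12, A = 2 760 mm², y = 6 mm, Ī = 33 120 mm⁴.
Web plate: 8 × 190, A = 1 520 mm², y = 107 mm, Ī = 4 572 667 mm⁴.
Top plate: 110 × 26, A = 2 860 mm², y = 215 mm, Ī = 161 113 mm⁴.
Hole (subtracted): ⌀18, A = 254.47 mm², y = 215 mm, Ī = 5 153 mm⁴.
Centroid: ȳ = ΣA·y / ΣA = 107.38 mm.
Transfer each piece to the horizontal centroidal axis using Ī + A·d² with d = y − 107.38:
  bottom plate: d = -101.38 mm → contributes +28 401 830 mm⁴
  web plate: d = -0.38303 mm → contributes +4 572 890 mm⁴
  top plate: d = 107.62 mm → contributes +33 283 954 mm⁴
  hole: d = 107.62 mm → contributes −2 952 264 mm⁴
Total I = 63 306 410 mm⁴.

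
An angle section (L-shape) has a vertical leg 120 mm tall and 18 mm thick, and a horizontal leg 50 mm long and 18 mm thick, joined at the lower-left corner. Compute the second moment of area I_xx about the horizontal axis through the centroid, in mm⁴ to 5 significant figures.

Decompose the section into non-overlapping parts with the origin at the bottom-left of its bounding rectangle.
Vertical leg: 18 × 120, A = 2 160 mm², y = 60 mm, Ī = 2 592 000 mm⁴.
Horizontal leg (remainder): 32 × 18, A = 576 mm², y = 9 mm, Ī = 15 552 mm⁴.
Centroid: ȳ = ΣA·y / ΣA = 49.26316 mm.
Transfer each piece to the horizontal axis through the centroid using Ī + A·d² with d = y − 49.26316:
  vertical leg: d = 10.73684 mm → contributes +2 841 004 mm⁴
  horizontal leg (remainder): d = -40.26316 mm → contributes +949318.2 mm⁴
Total I = 3 790 323 mm⁴.

I_xx ≈ 3.7903 × 10⁶ mm⁴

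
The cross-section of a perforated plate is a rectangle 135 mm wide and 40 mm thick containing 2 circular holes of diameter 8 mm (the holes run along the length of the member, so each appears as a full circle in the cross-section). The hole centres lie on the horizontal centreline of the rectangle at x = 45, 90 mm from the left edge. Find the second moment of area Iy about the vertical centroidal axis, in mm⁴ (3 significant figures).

Iy ≈ 8.15 × 10⁶ mm⁴

Decompose the section into non-overlapping parts with the origin at the bottom-left of its bounding rectangle.
Plate: 135 × 40, A = 5 400 mm², x = 67.5 mm, Ī = 8 201 250 mm⁴.
Hole 1 (subtracted): ⌀8, A = 50.265 mm², x = 45 mm, Ī = 201.06 mm⁴.
Hole 2 (subtracted): ⌀8, A = 50.265 mm², x = 90 mm, Ī = 201.06 mm⁴.
By symmetry the centroid is at mid-width, x̄ = 67.5 mm.
Transfer each piece to the vertical centroidal axis using Ī + A·d² with d = x − 67.5:
  plate: d = 0 mm → contributes +8 201 250 mm⁴
  hole 1: d = -22.5 mm → contributes −25 648 mm⁴
  hole 2: d = 22.5 mm → contributes −25 648 mm⁴
Total I = 8 149 954 mm⁴.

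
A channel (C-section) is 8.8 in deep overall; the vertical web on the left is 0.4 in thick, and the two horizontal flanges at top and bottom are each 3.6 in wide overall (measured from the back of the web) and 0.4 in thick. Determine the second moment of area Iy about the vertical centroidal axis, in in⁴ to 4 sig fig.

Iy ≈ 7.033 in⁴

Split into non-overlapping primitives; take the origin at the lower-left of the bounding box.
Web: 0.4 × 8.8, A = 3.52 in², x = 0.2 in, Ī = 0.0469333 in⁴.
Top flange (beyond web): 3.2 × 0.4, A = 1.28 in², x = 2 in, Ī = 1.09227 in⁴.
Bottom flange (beyond web): 3.2 × 0.4, A = 1.28 in², x = 2 in, Ī = 1.09227 in⁴.
Centroid: x̄ = ΣA·x / ΣA = 0.957895 in.
Transfer each piece to the vertical centroidal axis using Ī + A·d² with d = x − 0.957895:
  web: d = -0.757895 in → contributes +2.06884 in⁴
  top flange (beyond web): d = 1.04211 in → contributes +2.48233 in⁴
  bottom flange (beyond web): d = 1.04211 in → contributes +2.48233 in⁴
Total I = 7.03349 in⁴.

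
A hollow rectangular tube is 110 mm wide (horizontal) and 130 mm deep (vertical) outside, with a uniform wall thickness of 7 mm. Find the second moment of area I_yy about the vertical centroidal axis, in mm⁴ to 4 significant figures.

Treat the section as a set of non-overlapping primitives; coordinates are from the bounding-box lower-left.
Outer rectangle: 110 × 130, A = 14 300 mm², x = 55 mm, Ī = 14 419 167 mm⁴.
Inner void (subtracted): 96 × 116, A = 11 136 mm², x = 55 mm, Ī = 8 552 448 mm⁴.
By symmetry the centroid is at mid-width, x̄ = 55 mm.
All pieces are centred on the vertical centroidal axis, so I = ΣĪ (holes subtracted) = 5 866 719 mm⁴.

I_yy ≈ 5.867 × 10⁶ mm⁴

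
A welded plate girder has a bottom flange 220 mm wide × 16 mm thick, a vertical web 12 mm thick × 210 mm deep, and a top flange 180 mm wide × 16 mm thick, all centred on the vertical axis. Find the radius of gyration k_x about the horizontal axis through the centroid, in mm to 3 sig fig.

k_x ≈ 101 mm

Break the section into simple shapes (no overlaps), measuring from the bottom-left corner of the bounding box.
Bottom plate: 220 × 16, A = 3 520 mm², y = 8 mm, Ī = 75 093 mm⁴.
Web plate: 12 × 210, A = 2 520 mm², y = 121 mm, Ī = 9 261 000 mm⁴.
Top plate: 180 × 16, A = 2 880 mm², y = 234 mm, Ī = 61 440 mm⁴.
Centroid: ȳ = ΣA·y / ΣA = 112.89 mm.
Transfer each piece to the horizontal axis through the centroid using Ī + A·d² with d = y − 112.89:
  bottom plate: d = -104.89 mm → contributes +38 803 579 mm⁴
  web plate: d = 8.1076 mm → contributes +9 426 649 mm⁴
  top plate: d = 121.11 mm → contributes +42 302 563 mm⁴
Total I = 90 532 790 mm⁴.
Radius of gyration: k = √(I/A) = √(90 532 790 / 8 920) = 100.74 mm.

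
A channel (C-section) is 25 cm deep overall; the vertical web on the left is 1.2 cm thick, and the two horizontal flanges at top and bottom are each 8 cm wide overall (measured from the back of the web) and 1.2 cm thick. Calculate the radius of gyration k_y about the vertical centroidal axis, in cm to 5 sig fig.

Break the section into simple shapes (no overlaps), measuring from the bottom-left corner of the bounding box.
Web: 1.2 × 25, A = 30 cm², x = 0.6 cm, Ī = 3.6 cm⁴.
Top flange (beyond web): 6.8 × 1.2, A = 8.16 cm², x = 4.6 cm, Ī = 31.4432 cm⁴.
Bottom flange (beyond web): 6.8 × 1.2, A = 8.16 cm², x = 4.6 cm, Ī = 31.4432 cm⁴.
Centroid: x̄ = ΣA·x / ΣA = 2.009326 cm.
Transfer each piece to the vertical centroidal axis using Ī + A·d² with d = x − 2.009326:
  web: d = -1.409326 cm → contributes +63.18603 cm⁴
  top flange (beyond web): d = 2.590674 cm → contributes +86.20977 cm⁴
  bottom flange (beyond web): d = 2.590674 cm → contributes +86.20977 cm⁴
Total I = 235.6056 cm⁴.
Radius of gyration: k = √(I/A) = √(235.6056 / 46.32) = 2.255322 cm.

k_y ≈ 2.2553 cm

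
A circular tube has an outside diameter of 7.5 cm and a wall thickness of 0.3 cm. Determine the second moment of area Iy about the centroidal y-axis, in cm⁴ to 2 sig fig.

Iy ≈ 44 cm⁴

Split into non-overlapping primitives; take the origin at the lower-left of the bounding box.
Outer circle: ⌀7.5, A = 44.18 cm², x = 3.75 cm, Ī = 155.3 cm⁴.
Bore (subtracted): ⌀6.9, A = 37.39 cm², x = 3.75 cm, Ī = 111.3 cm⁴.
By symmetry the centroid is at mid-width, x̄ = 3.75 cm.
All pieces are centred on the centroidal y-axis, so I = ΣĪ (holes subtracted) = 44.05 cm⁴.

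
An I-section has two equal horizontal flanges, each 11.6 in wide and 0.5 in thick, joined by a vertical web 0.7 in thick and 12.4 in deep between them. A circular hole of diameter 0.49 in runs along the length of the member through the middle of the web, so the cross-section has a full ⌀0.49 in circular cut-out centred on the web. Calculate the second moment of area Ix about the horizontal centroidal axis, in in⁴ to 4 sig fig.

Ix ≈ 594.0 in⁴

Decompose the section into non-overlapping parts with the origin at the bottom-left of its bounding rectangle.
Bottom flange: 11.6 × 0.5, A = 5.8 in², y = 0.25 in, Ī = 0.120833 in⁴.
Web: 0.7 × 12.4, A = 8.68 in², y = 6.7 in, Ī = 111.22 in⁴.
Top flange: 11.6 × 0.5, A = 5.8 in², y = 13.15 in, Ī = 0.120833 in⁴.
Hole (subtracted): ⌀0.49, A = 0.188574 in², y = 6.7 in, Ī = 0.00282979 in⁴.
By symmetry the centroid is at mid-height, ȳ = 6.7 in.
Transfer each piece to the horizontal centroidal axis using Ī + A·d² with d = y − 6.7:
  bottom flange: d = -6.45 in → contributes +241.415 in⁴
  web: d = 0 in → contributes +111.22 in⁴
  top flange: d = 6.45 in → contributes +241.415 in⁴
  hole: d = 0 in → contributes −0.00282979 in⁴
Total I = 594.048 in⁴.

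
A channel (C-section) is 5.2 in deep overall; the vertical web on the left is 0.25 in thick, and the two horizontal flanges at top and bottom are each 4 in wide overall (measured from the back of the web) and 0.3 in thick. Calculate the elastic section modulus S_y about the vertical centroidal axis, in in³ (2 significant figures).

Split into non-overlapping primitives; take the origin at the lower-left of the bounding box.
Web: 0.25 × 5.2, A = 1.3 in², x = 0.125 in, Ī = 0.006771 in⁴.
Top flange (beyond web): 3.75 × 0.3, A = 1.125 in², x = 2.125 in, Ī = 1.318 in⁴.
Bottom flange (beyond web): 3.75 × 0.3, A = 1.125 in², x = 2.125 in, Ī = 1.318 in⁴.
Centroid: x̄ = ΣA·x / ΣA = 1.393 in.
Transfer each piece to the vertical centroidal axis using Ī + A·d² with d = x − 1.393:
  web: d = -1.268 in → contributes +2.096 in⁴
  top flange (beyond web): d = 0.7324 in → contributes +1.922 in⁴
  bottom flange (beyond web): d = 0.7324 in → contributes +1.922 in⁴
Total I = 5.939 in⁴.
Extreme fibre distance c = 2.607 in; S = I/c = 2.278 in³.

S_y ≈ 2.3 in³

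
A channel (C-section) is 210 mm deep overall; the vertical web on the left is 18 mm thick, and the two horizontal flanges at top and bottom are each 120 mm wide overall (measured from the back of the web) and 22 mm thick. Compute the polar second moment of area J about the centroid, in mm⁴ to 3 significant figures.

J ≈ 6.51 × 10⁷ mm⁴

Split into non-overlapping primitives; take the origin at the lower-left of the bounding box.
Web: 18 × 210, A = 3 780 mm², y = 105 mm, Ī = 13 891 500 mm⁴.
Top flange (beyond web): 102 × 22, A = 2 244 mm², y = 199 mm, Ī = 90 508 mm⁴.
Bottom flange (beyond web): 102 × 22, A = 2 244 mm², y = 11 mm, Ī = 90 508 mm⁴.
By symmetry the centroid is at mid-height, ȳ = 105 mm.
Transfer each piece to the centroidal x-axis using Ī + A·d² with d = y − 105:
  web: d = 0 mm → contributes +13 891 500 mm⁴
  top flange (beyond web): d = 94 mm → contributes +19 918 492 mm⁴
  bottom flange (beyond web): d = -94 mm → contributes +19 918 492 mm⁴
Total I = 53 728 484 mm⁴.
For the y-axis: x̄ = 41.569 mm.
Repeating about the centroidal y-axis gives I_y = 11 379 792 mm⁴.
Polar second moment: J = I_x + I_y = 65 108 276 mm⁴.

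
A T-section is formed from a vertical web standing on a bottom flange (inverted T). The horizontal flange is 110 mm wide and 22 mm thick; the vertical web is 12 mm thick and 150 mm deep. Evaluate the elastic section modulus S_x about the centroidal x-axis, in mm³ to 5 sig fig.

Treat the section as a set of non-overlapping primitives; coordinates are from the bounding-box lower-left.
Flange: 110 × 22, A = 2 420 mm², y = 11 mm, Ī = 97606.67 mm⁴.
Web: 12 × 150, A = 1 800 mm², y = 97 mm, Ī = 3 375 000 mm⁴.
Centroid: ȳ = ΣA·y / ΣA = 47.68246 mm.
Transfer each piece to the centroidal x-axis using Ī + A·d² with d = y − 47.68246:
  flange: d = -36.68246 mm → contributes +3 353 966 mm⁴
  web: d = 49.31754 mm → contributes +7 752 995 mm⁴
Total I = 11 106 961 mm⁴.
Extreme fibre distance c = 124.3175 mm; S = I/c = 89343.48 mm³.

S_x ≈ 8.9343 × 10⁴ mm³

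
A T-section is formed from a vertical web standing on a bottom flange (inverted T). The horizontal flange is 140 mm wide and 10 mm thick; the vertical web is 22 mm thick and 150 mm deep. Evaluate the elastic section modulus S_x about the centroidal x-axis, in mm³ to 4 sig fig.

Treat the section as a set of non-overlapping primitives; coordinates are from the bounding-box lower-left.
Flange: 140 × 10, A = 1 400 mm², y = 5 mm, Ī = 11666.7 mm⁴.
Web: 22 × 150, A = 3 300 mm², y = 85 mm, Ī = 6 187 500 mm⁴.
Centroid: ȳ = ΣA·y / ΣA = 61.1702 mm.
Transfer each piece to the centroidal x-axis using Ī + A·d² with d = y − 61.1702:
  flange: d = -56.1702 mm → contributes +4 428 797 mm⁴
  web: d = 23.8298 mm → contributes +8 061 434 mm⁴
Total I = 12 490 230 mm⁴.
Extreme fibre distance c = 98.8298 mm; S = I/c = 126 381 mm³.

S_x ≈ 1.264 × 10⁵ mm³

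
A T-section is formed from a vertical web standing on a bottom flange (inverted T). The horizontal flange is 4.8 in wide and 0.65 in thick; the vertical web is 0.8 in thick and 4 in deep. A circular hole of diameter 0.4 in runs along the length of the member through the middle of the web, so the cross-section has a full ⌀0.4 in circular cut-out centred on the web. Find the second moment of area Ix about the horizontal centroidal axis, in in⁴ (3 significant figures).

Treat the section as a set of non-overlapping primitives; coordinates are from the bounding-box lower-left.
Flange: 4.8 × 0.65, A = 3.12 in², y = 0.325 in, Ī = 0.10985 in⁴.
Web: 0.8 × 4, A = 3.2 in², y = 2.65 in, Ī = 4.2667 in⁴.
Hole (subtracted): ⌀0.4, A = 0.12566 in², y = 2.65 in, Ī = 0.0012566 in⁴.
Centroid: ȳ = ΣA·y / ΣA = 1.4789 in.
Transfer each piece to the horizontal centroidal axis using Ī + A·d² with d = y − 1.4789:
  flange: d = -1.1539 in → contributes +4.2643 in⁴
  web: d = 1.1711 in → contributes +8.6552 in⁴
  hole: d = 1.1711 in → contributes −0.17359 in⁴
Total I = 12.746 in⁴.

Ix ≈ 12.7 in⁴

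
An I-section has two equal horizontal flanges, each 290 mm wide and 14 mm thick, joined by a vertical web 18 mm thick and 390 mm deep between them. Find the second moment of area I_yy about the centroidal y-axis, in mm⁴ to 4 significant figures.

I_yy ≈ 5.710 × 10⁷ mm⁴

Split into non-overlapping primitives; take the origin at the lower-left of the bounding box.
Bottom flange: 290 × 14, A = 4 060 mm², x = 145 mm, Ī = 28 453 833 mm⁴.
Web: 18 × 390, A = 7 020 mm², x = 145 mm, Ī = 189 540 mm⁴.
Top flange: 290 × 14, A = 4 060 mm², x = 145 mm, Ī = 28 453 833 mm⁴.
By symmetry the centroid is at mid-width, x̄ = 145 mm.
All pieces are centred on the centroidal y-axis, so I = ΣĪ = 57 097 207 mm⁴.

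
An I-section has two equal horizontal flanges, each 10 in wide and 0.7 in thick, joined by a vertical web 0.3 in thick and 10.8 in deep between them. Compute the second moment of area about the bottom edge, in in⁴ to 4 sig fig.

Split into non-overlapping primitives; take the origin at the lower-left of the bounding box.
Bottom flange: 10 × 0.7, A = 7 in², y = 0.35 in, Ī = 0.285833 in⁴.
Web: 0.3 × 10.8, A = 3.24 in², y = 6.1 in, Ī = 31.4928 in⁴.
Top flange: 10 × 0.7, A = 7 in², y = 11.85 in, Ī = 0.285833 in⁴.
Transfer each piece to a horizontal axis along the bottom face using Ī + A·d² with d = y − 0:
  bottom flange: d = 0.35 in → contributes +1.14333 in⁴
  web: d = 6.1 in → contributes +152.053 in⁴
  top flange: d = 11.85 in → contributes +983.243 in⁴
Total I = 1136.44 in⁴.

I_base ≈ 1136 in⁴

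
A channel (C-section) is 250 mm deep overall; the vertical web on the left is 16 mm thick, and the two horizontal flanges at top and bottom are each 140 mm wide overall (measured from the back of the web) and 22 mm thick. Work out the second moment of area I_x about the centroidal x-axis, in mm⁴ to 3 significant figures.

I_x ≈ 9.20 × 10⁷ mm⁴

Decompose the section into non-overlapping parts with the origin at the bottom-left of its bounding rectangle.
Web: 16 × 250, A = 4 000 mm², y = 125 mm, Ī = 20 833 333 mm⁴.
Top flange (beyond web): 124 × 22, A = 2 728 mm², y = 239 mm, Ī = 110 029 mm⁴.
Bottom flange (beyond web): 124 × 22, A = 2 728 mm², y = 11 mm, Ī = 110 029 mm⁴.
By symmetry the centroid is at mid-height, ȳ = 125 mm.
Transfer each piece to the centroidal x-axis using Ī + A·d² with d = y − 125:
  web: d = 0 mm → contributes +20 833 333 mm⁴
  top flange (beyond web): d = 114 mm → contributes +35 563 117 mm⁴
  bottom flange (beyond web): d = -114 mm → contributes +35 563 117 mm⁴
Total I = 91 959 568 mm⁴.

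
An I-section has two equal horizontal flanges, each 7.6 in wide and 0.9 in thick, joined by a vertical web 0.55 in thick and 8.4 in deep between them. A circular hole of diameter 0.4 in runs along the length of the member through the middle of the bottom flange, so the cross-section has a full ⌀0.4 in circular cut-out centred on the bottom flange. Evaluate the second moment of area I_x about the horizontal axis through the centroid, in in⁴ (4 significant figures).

I_x ≈ 321.1 in⁴

Split into non-overlapping primitives; take the origin at the lower-left of the bounding box.
Bottom flange: 7.6 × 0.9, A = 6.84 in², y = 0.45 in, Ī = 0.4617 in⁴.
Web: 0.55 × 8.4, A = 4.62 in², y = 5.1 in, Ī = 27.1656 in⁴.
Top flange: 7.6 × 0.9, A = 6.84 in², y = 9.75 in, Ī = 0.4617 in⁴.
Hole (subtracted): ⌀0.4, A = 0.125664 in², y = 0.45 in, Ī = 0.00125664 in⁴.
Centroid: ȳ = ΣA·y / ΣA = 5.13215 in.
Transfer each piece to the horizontal axis through the centroid using Ī + A·d² with d = y − 5.13215:
  bottom flange: d = -4.68215 in → contributes +150.412 in⁴
  web: d = -0.0321517 in → contributes +27.1704 in⁴
  top flange: d = 4.61785 in → contributes +146.321 in⁴
  hole: d = -4.68215 in → contributes −2.75612 in⁴
Total I = 321.148 in⁴.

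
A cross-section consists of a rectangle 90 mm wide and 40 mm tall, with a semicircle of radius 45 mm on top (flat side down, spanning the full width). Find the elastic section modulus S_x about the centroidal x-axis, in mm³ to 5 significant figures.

Break the section into simple shapes (no overlaps), measuring from the bottom-left corner of the bounding box.
Rectangular body: 90 × 40, A = 3 600 mm², y = 20 mm, Ī = 480 000 mm⁴.
Semicircular cap: semicircle r = 45, A = 3180.863 mm², y = 59.09859 mm, Ī = 450072.1 mm⁴.
Centroid: ȳ = ΣA·y / ΣA = 38.34092 mm.
Transfer each piece to the centroidal x-axis using Ī + A·d² with d = y − 38.34092:
  rectangular body: d = -18.34092 mm → contributes +1 691 002 mm⁴
  semicircular cap: d = 20.75767 mm → contributes +1 820 645 mm⁴
Total I = 3 511 647 mm⁴.
Extreme fibre distance c = 46.65908 mm; S = I/c = 75261.81 mm³.

S_x ≈ 7.5262 × 10⁴ mm³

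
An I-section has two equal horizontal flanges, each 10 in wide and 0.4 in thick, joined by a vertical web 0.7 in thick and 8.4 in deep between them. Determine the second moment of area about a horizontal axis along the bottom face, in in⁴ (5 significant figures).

I_base ≈ 483.26 in⁴

Break the section into simple shapes (no overlaps), measuring from the bottom-left corner of the bounding box.
Bottom flange: 10 × 0.4, A = 4 in², y = 0.2 in, Ī = 0.05333333 in⁴.
Web: 0.7 × 8.4, A = 5.88 in², y = 4.6 in, Ī = 34.5744 in⁴.
Top flange: 10 × 0.4, A = 4 in², y = 9 in, Ī = 0.05333333 in⁴.
Transfer each piece to the base of the section using Ī + A·d² with d = y − 0:
  bottom flange: d = 0.2 in → contributes +0.2133333 in⁴
  web: d = 4.6 in → contributes +158.9952 in⁴
  top flange: d = 9 in → contributes +324.0533 in⁴
Total I = 483.2619 in⁴.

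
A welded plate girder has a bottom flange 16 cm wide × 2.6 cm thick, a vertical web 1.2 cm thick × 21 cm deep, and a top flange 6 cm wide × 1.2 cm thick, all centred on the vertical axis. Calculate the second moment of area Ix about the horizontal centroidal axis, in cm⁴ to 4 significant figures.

Decompose the section into non-overlapping parts with the origin at the bottom-left of its bounding rectangle.
Bottom plate: 16 × 2.6, A = 41.6 cm², y = 1.3 cm, Ī = 23.4347 cm⁴.
Web plate: 1.2 × 21, A = 25.2 cm², y = 13.1 cm, Ī = 926.1 cm⁴.
Top plate: 6 × 1.2, A = 7.2 cm², y = 24.2 cm, Ī = 0.864 cm⁴.
Centroid: ȳ = ΣA·y / ΣA = 7.54649 cm.
Transfer each piece to the horizontal centroidal axis using Ī + A·d² with d = y − 7.54649:
  bottom plate: d = -6.24649 cm → contributes +1646.61 cm⁴
  web plate: d = 5.55351 cm → contributes +1703.31 cm⁴
  top plate: d = 16.6535 cm → contributes +1997.71 cm⁴
Total I = 5347.62 cm⁴.

Ix ≈ 5348 cm⁴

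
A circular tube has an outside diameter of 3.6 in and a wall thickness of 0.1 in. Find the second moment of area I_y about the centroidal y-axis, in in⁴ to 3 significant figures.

I_y ≈ 1.69 in⁴

Treat the section as a set of non-overlapping primitives; coordinates are from the bounding-box lower-left.
Outer circle: ⌀3.6, A = 10.179 in², x = 1.8 in, Ī = 8.2448 in⁴.
Bore (subtracted): ⌀3.4, A = 9.0792 in², x = 1.8 in, Ī = 6.5597 in⁴.
By symmetry the centroid is at mid-width, x̄ = 1.8 in.
All pieces are centred on the centroidal y-axis, so I = ΣĪ (holes subtracted) = 1.6851 in⁴.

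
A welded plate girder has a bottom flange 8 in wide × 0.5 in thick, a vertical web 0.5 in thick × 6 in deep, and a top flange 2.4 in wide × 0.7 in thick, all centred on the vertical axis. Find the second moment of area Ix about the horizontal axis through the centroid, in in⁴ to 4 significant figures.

Decompose the section into non-overlapping parts with the origin at the bottom-left of its bounding rectangle.
Bottom plate: 8 × 0.5, A = 4 in², y = 0.25 in, Ī = 0.0833333 in⁴.
Web plate: 0.5 × 6, A = 3 in², y = 3.5 in, Ī = 9 in⁴.
Top plate: 2.4 × 0.7, A = 1.68 in², y = 6.85 in, Ī = 0.0686 in⁴.
Centroid: ȳ = ΣA·y / ΣA = 2.65069 in.
Transfer each piece to the horizontal axis through the centroid using Ī + A·d² with d = y − 2.65069:
  bottom plate: d = -2.40069 in → contributes +23.1366 in⁴
  web plate: d = 0.849309 in → contributes +11.164 in⁴
  top plate: d = 4.19931 in → contributes +29.694 in⁴
Total I = 63.9946 in⁴.

Ix ≈ 63.99 in⁴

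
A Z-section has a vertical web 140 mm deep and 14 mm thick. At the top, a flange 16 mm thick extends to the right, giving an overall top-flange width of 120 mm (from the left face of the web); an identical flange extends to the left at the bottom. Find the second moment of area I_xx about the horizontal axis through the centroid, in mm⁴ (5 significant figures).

Treat the section as a set of non-overlapping primitives; coordinates are from the bounding-box lower-left.
Web: 14 × 140, A = 1 960 mm², y = 70 mm, Ī = 3 201 333 mm⁴.
Top flange (beyond web): 106 × 16, A = 1 696 mm², y = 132 mm, Ī = 36181.33 mm⁴.
Bottom flange (beyond web): 106 × 16, A = 1 696 mm², y = 8 mm, Ī = 36181.33 mm⁴.
Centroid: ȳ = ΣA·y / ΣA = 70 mm.
Transfer each piece to the horizontal axis through the centroid using Ī + A·d² with d = y − 70:
  web: d = 0 mm → contributes +3 201 333 mm⁴
  top flange (beyond web): d = 62 mm → contributes +6 555 605 mm⁴
  bottom flange (beyond web): d = -62 mm → contributes +6 555 605 mm⁴
Total I = 16 312 544 mm⁴.

I_xx ≈ 1.6313 × 10⁷ mm⁴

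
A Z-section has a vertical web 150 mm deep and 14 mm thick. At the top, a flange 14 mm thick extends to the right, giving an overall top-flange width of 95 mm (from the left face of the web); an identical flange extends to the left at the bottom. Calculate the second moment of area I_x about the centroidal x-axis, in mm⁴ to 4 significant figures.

I_x ≈ 1.446 × 10⁷ mm⁴

Split into non-overlapping primitives; take the origin at the lower-left of the bounding box.
Web: 14 × 150, A = 2 100 mm², y = 75 mm, Ī = 3 937 500 mm⁴.
Top flange (beyond web): 81 × 14, A = 1 134 mm², y = 143 mm, Ī = 18 522 mm⁴.
Bottom flange (beyond web): 81 × 14, A = 1 134 mm², y = 7 mm, Ī = 18 522 mm⁴.
Centroid: ȳ = ΣA·y / ΣA = 75 mm.
Transfer each piece to the centroidal x-axis using Ī + A·d² with d = y − 75:
  web: d = 0 mm → contributes +3 937 500 mm⁴
  top flange (beyond web): d = 68 mm → contributes +5 262 138 mm⁴
  bottom flange (beyond web): d = -68 mm → contributes +5 262 138 mm⁴
Total I = 14 461 776 mm⁴.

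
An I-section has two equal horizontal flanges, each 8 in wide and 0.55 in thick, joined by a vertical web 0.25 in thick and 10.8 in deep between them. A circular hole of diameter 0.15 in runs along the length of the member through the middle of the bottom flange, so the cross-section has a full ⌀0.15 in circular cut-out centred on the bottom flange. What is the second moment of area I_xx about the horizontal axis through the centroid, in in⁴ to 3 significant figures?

Break the section into simple shapes (no overlaps), measuring from the bottom-left corner of the bounding box.
Bottom flange: 8 × 0.55, A = 4.4 in², y = 0.275 in, Ī = 0.11092 in⁴.
Web: 0.25 × 10.8, A = 2.7 in², y = 5.95 in, Ī = 26.244 in⁴.
Top flange: 8 × 0.55, A = 4.4 in², y = 11.625 in, Ī = 0.11092 in⁴.
Hole (subtracted): ⌀0.15, A = 0.017671 in², y = 0.275 in, Ī = 0.00002485 in⁴.
Centroid: ȳ = ΣA·y / ΣA = 5.9587 in.
Transfer each piece to the horizontal axis through the centroid using Ī + A·d² with d = y − 5.9587:
  bottom flange: d = -5.6837 in → contributes +142.25 in⁴
  web: d = -0.0087339 in → contributes +26.244 in⁴
  top flange: d = 5.6663 in → contributes +141.38 in⁴
  hole: d = -5.6837 in → contributes −0.5709 in⁴
Total I = 309.31 in⁴.

I_xx ≈ 309 in⁴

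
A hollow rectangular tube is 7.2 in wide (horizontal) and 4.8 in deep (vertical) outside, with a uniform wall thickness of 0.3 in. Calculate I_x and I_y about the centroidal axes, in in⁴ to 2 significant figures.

I_x ≈ 26 in⁴, I_y ≈ 49 in⁴

Treat the section as a set of non-overlapping primitives; coordinates are from the bounding-box lower-left.
Outer rectangle: 7.2 × 4.8, A = 34.56 in², y = 2.4 in, Ī = 66.36 in⁴.
Inner void (subtracted): 6.6 × 4.2, A = 27.72 in², y = 2.4 in, Ī = 40.75 in⁴.
By symmetry the centroid is at mid-height, ȳ = 2.4 in.
All pieces are centred on the centroidal x-axis, so I = ΣĪ (holes subtracted) = 25.61 in⁴.
Repeating about the centroidal y-axis gives I_y = 48.68 in⁴.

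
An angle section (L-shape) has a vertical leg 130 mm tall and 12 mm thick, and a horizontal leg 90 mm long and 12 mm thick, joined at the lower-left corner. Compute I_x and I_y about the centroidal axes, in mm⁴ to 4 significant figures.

Treat the section as a set of non-overlapping primitives; coordinates are from the bounding-box lower-left.
Vertical leg: 12 × 130, A = 1 560 mm², y = 65 mm, Ī = 2 197 000 mm⁴.
Horizontal leg (remainder): 78 × 12, A = 936 mm², y = 6 mm, Ī = 11 232 mm⁴.
Centroid: ȳ = ΣA·y / ΣA = 42.875 mm.
Transfer each piece to the centroidal x-axis using Ī + A·d² with d = y − 42.875:
  vertical leg: d = 22.125 mm → contributes +2 960 644 mm⁴
  horizontal leg (remainder): d = -36.875 mm → contributes +1 283 973 mm⁴
Total I = 4 244 617 mm⁴.
For the y-axis: x̄ = 22.875 mm.
Repeating about the centroidal y-axis gives I_y = 1 677 897 mm⁴.

I_x ≈ 4.245 × 10⁶ mm⁴, I_y ≈ 1.678 × 10⁶ mm⁴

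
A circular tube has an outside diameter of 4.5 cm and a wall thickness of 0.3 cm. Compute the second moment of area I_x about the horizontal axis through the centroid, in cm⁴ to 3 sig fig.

I_x ≈ 8.77 cm⁴

Break the section into simple shapes (no overlaps), measuring from the bottom-left corner of the bounding box.
Outer circle: ⌀4.5, A = 15.904 cm², y = 2.25 cm, Ī = 20.129 cm⁴.
Bore (subtracted): ⌀3.9, A = 11.946 cm², y = 2.25 cm, Ī = 11.356 cm⁴.
By symmetry the centroid is at mid-height, ȳ = 2.25 cm.
All pieces are centred on the horizontal axis through the centroid, so I = ΣĪ (holes subtracted) = 8.7728 cm⁴.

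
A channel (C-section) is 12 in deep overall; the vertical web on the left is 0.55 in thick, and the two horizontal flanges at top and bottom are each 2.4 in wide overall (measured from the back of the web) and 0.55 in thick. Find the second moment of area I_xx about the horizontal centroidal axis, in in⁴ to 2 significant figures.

I_xx ≈ 150 in⁴

Decompose the section into non-overlapping parts with the origin at the bottom-left of its bounding rectangle.
Web: 0.55 × 12, A = 6.6 in², y = 6 in, Ī = 79.2 in⁴.
Top flange (beyond web): 1.85 × 0.55, A = 1.018 in², y = 11.73 in, Ī = 0.02565 in⁴.
Bottom flange (beyond web): 1.85 × 0.55, A = 1.018 in², y = 0.275 in, Ī = 0.02565 in⁴.
By symmetry the centroid is at mid-height, ȳ = 6 in.
Transfer each piece to the horizontal centroidal axis using Ī + A·d² with d = y − 6:
  web: d = 0 in → contributes +79.2 in⁴
  top flange (beyond web): d = 5.725 in → contributes +33.37 in⁴
  bottom flange (beyond web): d = -5.725 in → contributes +33.37 in⁴
Total I = 145.9 in⁴.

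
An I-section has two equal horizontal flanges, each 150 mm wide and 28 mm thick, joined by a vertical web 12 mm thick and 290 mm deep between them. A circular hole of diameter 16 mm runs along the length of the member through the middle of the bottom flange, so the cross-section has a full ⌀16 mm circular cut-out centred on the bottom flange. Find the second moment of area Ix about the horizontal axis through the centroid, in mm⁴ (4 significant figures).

Ix ≈ 2.321 × 10⁸ mm⁴

Decompose the section into non-overlapping parts with the origin at the bottom-left of its bounding rectangle.
Bottom flange: 150 × 28, A = 4 200 mm², y = 14 mm, Ī = 274 400 mm⁴.
Web: 12 × 290, A = 3 480 mm², y = 173 mm, Ī = 24 389 000 mm⁴.
Top flange: 150 × 28, A = 4 200 mm², y = 332 mm, Ī = 274 400 mm⁴.
Hole (subtracted): ⌀16, A = 201.062 mm², y = 14 mm, Ī = 3216.99 mm⁴.
Centroid: ȳ = ΣA·y / ΣA = 175.737 mm.
Transfer each piece to the horizontal axis through the centroid using Ī + A·d² with d = y − 175.737:
  bottom flange: d = -161.737 mm → contributes +110 142 018 mm⁴
  web: d = -2.73731 mm → contributes +24 415 075 mm⁴
  top flange: d = 156.263 mm → contributes +102 830 122 mm⁴
  hole: d = -161.737 mm → contributes −5 262 787 mm⁴
Total I = 232 124 428 mm⁴.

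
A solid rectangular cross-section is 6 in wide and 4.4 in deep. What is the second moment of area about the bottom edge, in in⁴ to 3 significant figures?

I_base ≈ 170 in⁴

The section: 6 × 4.4, A = 26.4 in², y = 2.2 in, Ī = 42.592 in⁴.
Transfer it to the base of the section using Ī + A·d² with d = y − 0:
  the section: d = 2.2 in → contributes +170.37 in⁴
Total I = 170.37 in⁴.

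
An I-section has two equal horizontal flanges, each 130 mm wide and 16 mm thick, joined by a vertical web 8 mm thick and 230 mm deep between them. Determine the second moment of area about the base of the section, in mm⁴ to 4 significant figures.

I_base ≈ 1.741 × 10⁸ mm⁴

Decompose the section into non-overlapping parts with the origin at the bottom-left of its bounding rectangle.
Bottom flange: 130 × 16, A = 2 080 mm², y = 8 mm, Ī = 44373.3 mm⁴.
Web: 8 × 230, A = 1 840 mm², y = 131 mm, Ī = 8 111 333 mm⁴.
Top flange: 130 × 16, A = 2 080 mm², y = 254 mm, Ī = 44373.3 mm⁴.
Transfer each piece to the base of the section using Ī + A·d² with d = y − 0:
  bottom flange: d = 8 mm → contributes +177 493 mm⁴
  web: d = 131 mm → contributes +39 687 573 mm⁴
  top flange: d = 254 mm → contributes +134 237 653 mm⁴
Total I = 174 102 720 mm⁴.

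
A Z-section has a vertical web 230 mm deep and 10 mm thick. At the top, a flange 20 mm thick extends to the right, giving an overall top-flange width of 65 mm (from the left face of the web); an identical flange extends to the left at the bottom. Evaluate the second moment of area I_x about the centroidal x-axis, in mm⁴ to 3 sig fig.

I_x ≈ 3.45 × 10⁷ mm⁴

Treat the section as a set of non-overlapping primitives; coordinates are from the bounding-box lower-left.
Web: 10 × 230, A = 2 300 mm², y = 115 mm, Ī = 10 139 167 mm⁴.
Top flange (beyond web): 55 × 20, A = 1 100 mm², y = 220 mm, Ī = 36 667 mm⁴.
Bottom flange (beyond web): 55 × 20, A = 1 100 mm², y = 10 mm, Ī = 36 667 mm⁴.
Centroid: ȳ = ΣA·y / ΣA = 115 mm.
Transfer each piece to the centroidal x-axis using Ī + A·d² with d = y − 115:
  web: d = 0 mm → contributes +10 139 167 mm⁴
  top flange (beyond web): d = 105 mm → contributes +12 164 167 mm⁴
  bottom flange (beyond web): d = -105 mm → contributes +12 164 167 mm⁴
Total I = 34 467 500 mm⁴.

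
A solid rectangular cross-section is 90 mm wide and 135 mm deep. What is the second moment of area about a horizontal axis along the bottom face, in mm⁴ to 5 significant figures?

I_base ≈ 7.3811 × 10⁷ mm⁴

The section: 90 × 135, A = 12 150 mm², y = 67.5 mm, Ī = 18 452 813 mm⁴.
Transfer it to the bottom edge using Ī + A·d² with d = y − 0:
  the section: d = 67.5 mm → contributes +73 811 250 mm⁴
Total I = 73 811 250 mm⁴.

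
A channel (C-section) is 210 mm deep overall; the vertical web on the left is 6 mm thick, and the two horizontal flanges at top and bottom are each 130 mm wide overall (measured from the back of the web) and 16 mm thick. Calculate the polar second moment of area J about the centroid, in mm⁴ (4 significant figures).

Break the section into simple shapes (no overlaps), measuring from the bottom-left corner of the bounding box.
Web: 6 × 210, A = 1 260 mm², y = 105 mm, Ī = 4 630 500 mm⁴.
Top flange (beyond web): 124 × 16, A = 1 984 mm², y = 202 mm, Ī = 42325.3 mm⁴.
Bottom flange (beyond web): 124 × 16, A = 1 984 mm², y = 8 mm, Ī = 42325.3 mm⁴.
By symmetry the centroid is at mid-height, ȳ = 105 mm.
Transfer each piece to the centroidal x-axis using Ī + A·d² with d = y − 105:
  web: d = 0 mm → contributes +4 630 500 mm⁴
  top flange (beyond web): d = 97 mm → contributes +18 709 781 mm⁴
  bottom flange (beyond web): d = -97 mm → contributes +18 709 781 mm⁴
Total I = 42 050 063 mm⁴.
For the y-axis: x̄ = 52.3344 mm.
Repeating about the centroidal y-axis gives I_y = 9 128 594 mm⁴.
Polar second moment: J = I_x + I_y = 51 178 657 mm⁴.

J ≈ 5.118 × 10⁷ mm⁴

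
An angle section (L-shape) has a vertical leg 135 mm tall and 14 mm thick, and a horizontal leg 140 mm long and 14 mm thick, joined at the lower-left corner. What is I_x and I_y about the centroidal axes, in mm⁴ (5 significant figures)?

Break the section into simple shapes (no overlaps), measuring from the bottom-left corner of the bounding box.
Vertical leg: 14 × 135, A = 1 890 mm², y = 67.5 mm, Ī = 2 870 438 mm⁴.
Horizontal leg (remainder): 126 × 14, A = 1 764 mm², y = 7 mm, Ī = 28 812 mm⁴.
Centroid: ȳ = ΣA·y / ΣA = 38.2931 mm.
Transfer each piece to the centroidal x-axis using Ī + A·d² with d = y − 38.2931:
  vertical leg: d = 29.2069 mm → contributes +4 482 688 mm⁴
  horizontal leg (remainder): d = -31.2931 mm → contributes +1 756 224 mm⁴
Total I = 6 238 912 mm⁴.
For the y-axis: x̄ = 40.7931 mm.
Repeating about the centroidal y-axis gives I_y = 6 835 470 mm⁴.

I_x ≈ 6.2389 × 10⁶ mm⁴, I_y ≈ 6.8355 × 10⁶ mm⁴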